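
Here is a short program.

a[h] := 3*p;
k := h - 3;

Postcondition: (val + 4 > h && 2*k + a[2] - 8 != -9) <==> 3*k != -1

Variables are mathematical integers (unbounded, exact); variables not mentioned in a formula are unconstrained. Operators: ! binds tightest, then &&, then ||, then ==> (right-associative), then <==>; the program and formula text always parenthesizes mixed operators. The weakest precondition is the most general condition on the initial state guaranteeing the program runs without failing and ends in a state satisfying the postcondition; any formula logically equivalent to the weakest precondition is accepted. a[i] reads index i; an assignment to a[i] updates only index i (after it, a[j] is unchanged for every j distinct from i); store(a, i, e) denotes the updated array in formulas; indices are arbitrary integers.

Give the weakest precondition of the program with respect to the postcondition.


Working backward. After the program, the postcondition (val + 4 > h && 2*k + a[2] - 8 != -9) <==> 3*k != -1 must hold; in canonical form it is (val > h - 4 && a[2] + 2*k != -1) <==> 3*k != -1.
Before k := h - 3: (val > h - 4 && a[2] + 2*h != 5) <==> 3*h != 8
Before a[h] := 3*p: (val > h - 4 && store(a, h, 3*p)[2] + 2*h != 5) <==> 3*h != 8
Answer: WP = (val > h - 4 && store(a, h, 3*p)[2] + 2*h != 5) <==> 3*h != 8


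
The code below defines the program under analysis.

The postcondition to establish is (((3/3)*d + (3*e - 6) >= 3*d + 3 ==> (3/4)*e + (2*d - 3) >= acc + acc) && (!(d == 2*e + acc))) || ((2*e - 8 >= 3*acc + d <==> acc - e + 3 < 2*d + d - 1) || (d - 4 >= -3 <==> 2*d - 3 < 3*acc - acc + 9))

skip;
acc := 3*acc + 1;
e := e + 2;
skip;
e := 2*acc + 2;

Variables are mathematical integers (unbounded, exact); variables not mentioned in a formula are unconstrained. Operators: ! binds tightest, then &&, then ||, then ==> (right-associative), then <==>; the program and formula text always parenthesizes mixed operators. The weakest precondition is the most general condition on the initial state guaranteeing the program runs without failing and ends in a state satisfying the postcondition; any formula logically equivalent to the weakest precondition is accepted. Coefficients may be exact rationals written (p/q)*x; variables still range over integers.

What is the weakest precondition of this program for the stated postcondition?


Working backward. After the program, the postcondition (((3/3)*d + (3*e - 6) >= 3*d + 3 ==> (3/4)*e + (2*d - 3) >= acc + acc) && (!(d == 2*e + acc))) || ((2*e - 8 >= 3*acc + d <==> acc - e + 3 < 2*d + d - 1) || (d - 4 >= -3 <==> 2*d - 3 < 3*acc - acc + 9)) must hold; in canonical form it is ((3*e >= 2*d + 9 ==> 2*d + (3/4)*e >= 2*acc + 3) && (!(d == acc + 2*e))) || (2*e >= 3*acc + d + 8 <==> acc < 3*d + e - 4) || (d >= 1 <==> 2*d < 2*acc + 12).
Before e := 2*acc + 2: ((6*acc >= 2*d + 3 ==> 2*d >= (1/2)*acc + 3/2) && (!(d == 5*acc + 4))) || (acc >= d + 4 <==> acc + 3*d > 2) || (d >= 1 <==> 2*d < 2*acc + 12)
Before skip: ((6*acc >= 2*d + 3 ==> 2*d >= (1/2)*acc + 3/2) && (!(d == 5*acc + 4))) || (acc >= d + 4 <==> acc + 3*d > 2) || (d >= 1 <==> 2*d < 2*acc + 12)
Before e := e + 2: ((6*acc >= 2*d + 3 ==> 2*d >= (1/2)*acc + 3/2) && (!(d == 5*acc + 4))) || (acc >= d + 4 <==> acc + 3*d > 2) || (d >= 1 <==> 2*d < 2*acc + 12)
Before acc := 3*acc + 1: ((18*acc >= 2*d - 3 ==> 2*d >= (3/2)*acc + 2) && (!(d == 15*acc + 9))) || (3*acc >= d + 3 <==> 3*acc + 3*d > 1) || (d >= 1 <==> 2*d < 6*acc + 14)
Before skip: ((18*acc >= 2*d - 3 ==> 2*d >= (3/2)*acc + 2) && (!(d == 15*acc + 9))) || (3*acc >= d + 3 <==> 3*acc + 3*d > 1) || (d >= 1 <==> 2*d < 6*acc + 14)
Answer: WP = ((18*acc >= 2*d - 3 ==> 2*d >= (3/2)*acc + 2) && (!(d == 15*acc + 9))) || (3*acc >= d + 3 <==> 3*acc + 3*d > 1) || (d >= 1 <==> 2*d < 6*acc + 14)


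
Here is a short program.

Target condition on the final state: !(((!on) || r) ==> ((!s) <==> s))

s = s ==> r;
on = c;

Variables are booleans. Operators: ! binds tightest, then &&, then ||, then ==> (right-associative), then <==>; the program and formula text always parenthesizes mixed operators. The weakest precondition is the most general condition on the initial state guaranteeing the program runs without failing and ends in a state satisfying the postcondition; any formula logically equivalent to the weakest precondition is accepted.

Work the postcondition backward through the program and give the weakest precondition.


Working backward. After the program, !(((!on) || r) ==> ((!s) <==> s)) must hold.
Before on := c: !(((!c) || r) ==> ((!s) <==> s))
Before s := s ==> r: !(((!c) || r) ==> ((!(s ==> r)) <==> (s ==> r)))
Answer: WP = !(((!c) || r) ==> ((!(s ==> r)) <==> (s ==> r)))


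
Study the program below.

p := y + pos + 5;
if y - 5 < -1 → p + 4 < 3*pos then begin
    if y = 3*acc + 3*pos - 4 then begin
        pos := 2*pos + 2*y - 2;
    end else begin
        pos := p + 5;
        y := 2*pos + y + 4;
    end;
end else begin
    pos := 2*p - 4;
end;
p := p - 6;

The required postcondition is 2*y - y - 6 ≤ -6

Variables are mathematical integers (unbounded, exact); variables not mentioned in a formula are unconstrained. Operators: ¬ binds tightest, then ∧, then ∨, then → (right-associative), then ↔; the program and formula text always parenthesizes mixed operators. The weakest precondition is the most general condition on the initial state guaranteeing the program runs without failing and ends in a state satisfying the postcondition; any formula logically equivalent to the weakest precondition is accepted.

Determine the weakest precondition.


Working backward. After the program, the postcondition 2*y - y - 6 ≤ -6 must hold; in canonical form it is y ≤ 0.
Before p := p - 6: y ≤ 0
Then branch requires (y = 3*acc + 3*pos - 4 → y ≤ 0) ∧ ((¬(y = 3*acc + 3*pos - 4)) → 2*p + y ≤ -14); else branch requires y ≤ 0.
Before the if: ((y < 4 → p < 3*pos - 4) → ((y = 3*acc + 3*pos - 4 → y ≤ 0) ∧ ((¬(y = 3*acc + 3*pos - 4)) → 2*p + y ≤ -14))) ∧ ((¬(y < 4 → p < 3*pos - 4)) → y ≤ 0)
Before p := y + pos + 5: ((y < 4 → y < 2*pos - 9) → ((y = 3*acc + 3*pos - 4 → y ≤ 0) ∧ ((¬(y = 3*acc + 3*pos - 4)) → 2*pos + 3*y ≤ -24))) ∧ ((¬(y < 4 → y < 2*pos - 9)) → y ≤ 0)
Answer: WP = ((y < 4 → y < 2*pos - 9) → ((y = 3*acc + 3*pos - 4 → y ≤ 0) ∧ ((¬(y = 3*acc + 3*pos - 4)) → 2*pos + 3*y ≤ -24))) ∧ ((¬(y < 4 → y < 2*pos - 9)) → y ≤ 0)


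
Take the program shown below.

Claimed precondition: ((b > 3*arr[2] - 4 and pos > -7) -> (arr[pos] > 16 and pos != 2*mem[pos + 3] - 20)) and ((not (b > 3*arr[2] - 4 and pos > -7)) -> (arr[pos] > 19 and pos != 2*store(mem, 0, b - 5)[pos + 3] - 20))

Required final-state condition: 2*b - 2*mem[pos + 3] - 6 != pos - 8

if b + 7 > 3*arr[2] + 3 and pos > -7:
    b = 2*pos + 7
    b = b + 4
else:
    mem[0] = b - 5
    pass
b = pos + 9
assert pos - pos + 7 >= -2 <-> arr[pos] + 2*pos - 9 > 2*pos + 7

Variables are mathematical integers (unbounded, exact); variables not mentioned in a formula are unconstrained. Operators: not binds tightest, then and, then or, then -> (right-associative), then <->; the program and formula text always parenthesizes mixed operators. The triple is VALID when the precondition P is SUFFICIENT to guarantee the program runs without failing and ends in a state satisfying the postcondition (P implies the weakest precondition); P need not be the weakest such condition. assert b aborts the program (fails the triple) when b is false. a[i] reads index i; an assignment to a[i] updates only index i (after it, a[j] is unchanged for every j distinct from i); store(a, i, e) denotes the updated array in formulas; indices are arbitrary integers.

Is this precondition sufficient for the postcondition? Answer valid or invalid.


Working backward. After the program, the postcondition 2*b - 2*mem[pos + 3] - 6 != pos - 8 must hold; in canonical form it is 2*b != 2*mem[pos + 3] + pos - 2.
Before assert pos - pos + 7 >= -2 <-> arr[pos] + 2*pos - 9 > 2*pos + 7: arr[pos] > 16 and 2*b != 2*mem[pos + 3] + pos - 2
Before b := pos + 9: arr[pos] > 16 and pos != 2*mem[pos + 3] - 20
Then branch requires arr[pos] > 16 and pos != 2*mem[pos + 3] - 20; else branch requires arr[pos] > 16 and pos != 2*store(mem, 0, b - 5)[pos + 3] - 20.
Before the if: ((b > 3*arr[2] - 4 and pos > -7) -> (arr[pos] > 16 and pos != 2*mem[pos + 3] - 20)) and ((not (b > 3*arr[2] - 4 and pos > -7)) -> (arr[pos] > 16 and pos != 2*store(mem, 0, b - 5)[pos + 3] - 20))
The weakest precondition is ((b > 3*arr[2] - 4 and pos > -7) -> (arr[pos] > 16 and pos != 2*mem[pos + 3] - 20)) and ((not (b > 3*arr[2] - 4 and pos > -7)) -> (arr[pos] > 16 and pos != 2*store(mem, 0, b - 5)[pos + 3] - 20)).
Check whether ((b > 3*arr[2] - 4 and pos > -7) -> (arr[pos] > 16 and pos != 2*mem[pos + 3] - 20)) and ((not (b > 3*arr[2] - 4 and pos > -7)) -> (arr[pos] > 19 and pos != 2*store(mem, 0, b - 5)[pos + 3] - 20)) implies it.
Every state satisfying the precondition satisfies the weakest precondition: the implication holds.
Answer: valid


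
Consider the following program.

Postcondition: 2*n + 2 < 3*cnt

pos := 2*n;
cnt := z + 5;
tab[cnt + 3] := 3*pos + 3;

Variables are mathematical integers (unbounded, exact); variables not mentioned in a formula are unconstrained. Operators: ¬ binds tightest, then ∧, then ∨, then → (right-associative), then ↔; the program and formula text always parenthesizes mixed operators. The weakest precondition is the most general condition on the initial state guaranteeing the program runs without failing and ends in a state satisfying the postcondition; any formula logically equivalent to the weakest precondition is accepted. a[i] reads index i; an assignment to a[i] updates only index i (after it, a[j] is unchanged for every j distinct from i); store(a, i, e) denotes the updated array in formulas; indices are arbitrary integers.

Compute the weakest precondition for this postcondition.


Working backward. After the program, the postcondition 2*n + 2 < 3*cnt must hold; in canonical form it is 2*n < 3*cnt - 2.
Before tab[cnt + 3] := 3*pos + 3: 2*n < 3*cnt - 2
Before cnt := z + 5: 2*n < 3*z + 13
Before pos := 2*n: 2*n < 3*z + 13
Answer: WP = 2*n < 3*z + 13


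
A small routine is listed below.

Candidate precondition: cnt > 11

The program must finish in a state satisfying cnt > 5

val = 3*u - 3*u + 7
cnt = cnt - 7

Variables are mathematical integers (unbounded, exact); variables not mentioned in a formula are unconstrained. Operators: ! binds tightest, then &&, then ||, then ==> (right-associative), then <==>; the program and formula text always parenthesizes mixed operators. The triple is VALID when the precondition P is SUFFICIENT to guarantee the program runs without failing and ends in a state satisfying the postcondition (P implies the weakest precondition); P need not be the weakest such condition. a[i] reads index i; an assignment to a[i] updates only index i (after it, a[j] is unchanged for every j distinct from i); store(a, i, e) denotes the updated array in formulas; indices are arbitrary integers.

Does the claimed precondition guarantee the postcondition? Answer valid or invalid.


Working backward. After the program, cnt > 5 must hold.
Before cnt := cnt - 7: cnt > 12
Before val := 3*u - 3*u + 7: cnt > 12
The weakest precondition is cnt > 12.
Check whether cnt > 11 implies it.
Countermodel: at the initial state cnt = 12, the precondition holds but the weakest precondition fails.
Answer: invalid


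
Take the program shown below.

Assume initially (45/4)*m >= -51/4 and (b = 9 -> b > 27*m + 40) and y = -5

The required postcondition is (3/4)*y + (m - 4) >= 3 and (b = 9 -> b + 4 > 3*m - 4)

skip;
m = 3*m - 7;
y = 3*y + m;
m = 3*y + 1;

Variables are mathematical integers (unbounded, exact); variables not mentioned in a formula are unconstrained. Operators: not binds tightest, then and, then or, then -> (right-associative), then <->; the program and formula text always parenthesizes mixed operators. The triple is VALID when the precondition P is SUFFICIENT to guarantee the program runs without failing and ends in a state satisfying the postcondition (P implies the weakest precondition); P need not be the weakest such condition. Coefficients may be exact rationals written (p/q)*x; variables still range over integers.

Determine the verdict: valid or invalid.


Working backward. After the program, the postcondition (3/4)*y + (m - 4) >= 3 and (b = 9 -> b + 4 > 3*m - 4) must hold; in canonical form it is m + (3/4)*y >= 7 and (b = 9 -> b > 3*m - 8).
Before m := 3*y + 1: (15/4)*y >= 6 and (b = 9 -> b > 9*y - 5)
Before y := 3*y + m: (15/4)*m + (45/4)*y >= 6 and (b = 9 -> b > 9*m + 27*y - 5)
Before m := 3*m - 7: (45/4)*m + (45/4)*y >= 129/4 and (b = 9 -> b > 27*m + 27*y - 68)
Before skip: (45/4)*m + (45/4)*y >= 129/4 and (b = 9 -> b > 27*m + 27*y - 68)
The weakest precondition is (45/4)*m + (45/4)*y >= 129/4 and (b = 9 -> b > 27*m + 27*y - 68).
Check whether (45/4)*m >= -51/4 and (b = 9 -> b > 27*m + 40) and y = -5 implies it.
Countermodel: at the initial state b = 10, m = 0, y = -5, the precondition holds but the weakest precondition fails.
Answer: invalid


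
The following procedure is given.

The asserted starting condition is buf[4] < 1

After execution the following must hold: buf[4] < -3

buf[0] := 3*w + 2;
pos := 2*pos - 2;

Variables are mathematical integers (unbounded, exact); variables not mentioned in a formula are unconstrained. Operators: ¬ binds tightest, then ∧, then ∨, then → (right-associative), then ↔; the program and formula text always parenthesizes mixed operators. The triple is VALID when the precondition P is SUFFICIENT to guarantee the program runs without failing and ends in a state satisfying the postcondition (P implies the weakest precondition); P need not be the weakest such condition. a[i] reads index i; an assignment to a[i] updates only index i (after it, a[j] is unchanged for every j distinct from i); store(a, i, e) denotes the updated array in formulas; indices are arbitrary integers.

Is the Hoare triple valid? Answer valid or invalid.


Working backward. After the program, buf[4] < -3 must hold.
Before pos := 2*pos - 2: buf[4] < -3
Before buf[0] := 3*w + 2: buf[4] < -3
The weakest precondition is buf[4] < -3.
Check whether buf[4] < 1 implies it.
Countermodel: at the initial state buf = {[4] = 0, elsewhere 0}, the precondition holds but the weakest precondition fails.
Answer: invalid


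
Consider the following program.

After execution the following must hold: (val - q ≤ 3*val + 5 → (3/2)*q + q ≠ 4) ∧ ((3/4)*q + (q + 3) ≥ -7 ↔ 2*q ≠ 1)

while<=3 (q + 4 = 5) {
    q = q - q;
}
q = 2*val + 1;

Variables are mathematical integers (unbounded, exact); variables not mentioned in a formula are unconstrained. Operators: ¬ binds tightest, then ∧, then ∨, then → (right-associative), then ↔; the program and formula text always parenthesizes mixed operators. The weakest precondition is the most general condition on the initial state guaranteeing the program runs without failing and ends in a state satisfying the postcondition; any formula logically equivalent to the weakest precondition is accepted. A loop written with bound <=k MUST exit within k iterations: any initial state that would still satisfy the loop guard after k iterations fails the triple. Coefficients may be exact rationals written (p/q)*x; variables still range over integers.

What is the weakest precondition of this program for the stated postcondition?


Working backward. After the program, the postcondition (val - q ≤ 3*val + 5 → (3/2)*q + q ≠ 4) ∧ ((3/4)*q + (q + 3) ≥ -7 ↔ 2*q ≠ 1) must hold; in canonical form it is (q + 2*val ≥ -5 → (5/2)*q ≠ 4) ∧ ((7/4)*q ≥ -10 ↔ 2*q ≠ 1).
Before q := 2*val + 1: (4*val ≥ -6 → 5*val ≠ 3/2) ∧ ((7/2)*val ≥ -47/4 ↔ 4*val ≠ -1)
Before the loop (bound <=3), unroll the exhaustion recursion (WP_0 = exit-now case; WP_j = one more guarded iteration, up to j = 3):
  WP_0: (¬(q = 1)) ∧ (4*val ≥ -6 → 5*val ≠ 3/2) ∧ ((7/2)*val ≥ -47/4 ↔ 4*val ≠ -1)
  WP_1: (q = 1 → ((4*val ≥ -6 → 5*val ≠ 3/2) ∧ ((7/2)*val ≥ -47/4 ↔ 4*val ≠ -1))) ∧ ((¬(q = 1)) → ((4*val ≥ -6 → 5*val ≠ 3/2) ∧ ((7/2)*val ≥ -47/4 ↔ 4*val ≠ -1)))
  WP_2: (q = 1 → ((4*val ≥ -6 → 5*val ≠ 3/2) ∧ ((7/2)*val ≥ -47/4 ↔ 4*val ≠ -1))) ∧ ((¬(q = 1)) → ((4*val ≥ -6 → 5*val ≠ 3/2) ∧ ((7/2)*val ≥ -47/4 ↔ 4*val ≠ -1)))
  WP_3: (q = 1 → ((4*val ≥ -6 → 5*val ≠ 3/2) ∧ ((7/2)*val ≥ -47/4 ↔ 4*val ≠ -1))) ∧ ((¬(q = 1)) → ((4*val ≥ -6 → 5*val ≠ 3/2) ∧ ((7/2)*val ≥ -47/4 ↔ 4*val ≠ -1)))
So before the loop: (q = 1 → ((4*val ≥ -6 → 5*val ≠ 3/2) ∧ ((7/2)*val ≥ -47/4 ↔ 4*val ≠ -1))) ∧ ((¬(q = 1)) → ((4*val ≥ -6 → 5*val ≠ 3/2) ∧ ((7/2)*val ≥ -47/4 ↔ 4*val ≠ -1)))
Answer: WP = (q = 1 → ((4*val ≥ -6 → 5*val ≠ 3/2) ∧ ((7/2)*val ≥ -47/4 ↔ 4*val ≠ -1))) ∧ ((¬(q = 1)) → ((4*val ≥ -6 → 5*val ≠ 3/2) ∧ ((7/2)*val ≥ -47/4 ↔ 4*val ≠ -1)))


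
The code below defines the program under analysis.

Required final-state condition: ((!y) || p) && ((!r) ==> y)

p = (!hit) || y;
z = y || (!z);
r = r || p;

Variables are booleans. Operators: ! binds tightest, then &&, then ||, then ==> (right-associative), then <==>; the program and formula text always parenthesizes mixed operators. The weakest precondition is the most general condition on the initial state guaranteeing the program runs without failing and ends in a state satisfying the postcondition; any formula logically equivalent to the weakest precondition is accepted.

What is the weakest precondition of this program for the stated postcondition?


Working backward. After the program, ((!y) || p) && ((!r) ==> y) must hold.
Before r := r || p: ((!y) || p) && ((!(r || p)) ==> y)
Before z := y || (!z): ((!y) || p) && ((!(r || p)) ==> y)
Before p := (!hit) || y: (!(r || (!hit) || y)) ==> y
Answer: WP = (!(r || (!hit) || y)) ==> y


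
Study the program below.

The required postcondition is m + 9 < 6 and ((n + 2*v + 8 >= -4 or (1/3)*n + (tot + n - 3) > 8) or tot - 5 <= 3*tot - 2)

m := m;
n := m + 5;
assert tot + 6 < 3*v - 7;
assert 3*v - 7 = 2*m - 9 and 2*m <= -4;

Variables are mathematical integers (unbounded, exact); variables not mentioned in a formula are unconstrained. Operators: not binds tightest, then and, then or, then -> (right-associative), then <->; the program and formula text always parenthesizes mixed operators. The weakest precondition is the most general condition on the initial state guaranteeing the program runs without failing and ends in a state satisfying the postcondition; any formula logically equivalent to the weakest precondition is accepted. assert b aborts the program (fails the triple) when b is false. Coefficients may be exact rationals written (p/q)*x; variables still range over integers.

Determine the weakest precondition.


Working backward. After the program, the postcondition m + 9 < 6 and ((n + 2*v + 8 >= -4 or (1/3)*n + (tot + n - 3) > 8) or tot - 5 <= 3*tot - 2) must hold; in canonical form it is m < -3 and (n + 2*v >= -12 or (4/3)*n + tot > 11 or 2*tot >= -3).
Before assert 3*v - 7 = 2*m - 9 and 2*m <= -4: 3*v = 2*m - 2 and 2*m <= -4 and m < -3 and (n + 2*v >= -12 or (4/3)*n + tot > 11 or 2*tot >= -3)
Before assert tot + 6 < 3*v - 7: tot < 3*v - 13 and 3*v = 2*m - 2 and 2*m <= -4 and m < -3 and (n + 2*v >= -12 or (4/3)*n + tot > 11 or 2*tot >= -3)
Before n := m + 5: tot < 3*v - 13 and 3*v = 2*m - 2 and 2*m <= -4 and m < -3 and (m + 2*v >= -17 or (4/3)*m + tot > 13/3 or 2*tot >= -3)
Before m := m: tot < 3*v - 13 and 3*v = 2*m - 2 and 2*m <= -4 and m < -3 and (m + 2*v >= -17 or (4/3)*m + tot > 13/3 or 2*tot >= -3)
Answer: WP = tot < 3*v - 13 and 3*v = 2*m - 2 and 2*m <= -4 and m < -3 and (m + 2*v >= -17 or (4/3)*m + tot > 13/3 or 2*tot >= -3)


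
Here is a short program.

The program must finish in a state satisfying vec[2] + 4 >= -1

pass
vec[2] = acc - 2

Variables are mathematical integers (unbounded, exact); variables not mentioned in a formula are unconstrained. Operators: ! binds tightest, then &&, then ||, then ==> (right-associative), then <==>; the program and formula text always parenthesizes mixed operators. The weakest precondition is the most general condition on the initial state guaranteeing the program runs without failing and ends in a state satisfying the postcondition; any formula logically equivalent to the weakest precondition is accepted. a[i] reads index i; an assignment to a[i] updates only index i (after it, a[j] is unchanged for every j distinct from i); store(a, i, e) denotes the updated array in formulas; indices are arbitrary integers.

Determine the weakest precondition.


Working backward. After the program, the postcondition vec[2] + 4 >= -1 must hold; in canonical form it is vec[2] >= -5.
Before vec[2] := acc - 2: acc >= -3
Before skip: acc >= -3
Answer: WP = acc >= -3


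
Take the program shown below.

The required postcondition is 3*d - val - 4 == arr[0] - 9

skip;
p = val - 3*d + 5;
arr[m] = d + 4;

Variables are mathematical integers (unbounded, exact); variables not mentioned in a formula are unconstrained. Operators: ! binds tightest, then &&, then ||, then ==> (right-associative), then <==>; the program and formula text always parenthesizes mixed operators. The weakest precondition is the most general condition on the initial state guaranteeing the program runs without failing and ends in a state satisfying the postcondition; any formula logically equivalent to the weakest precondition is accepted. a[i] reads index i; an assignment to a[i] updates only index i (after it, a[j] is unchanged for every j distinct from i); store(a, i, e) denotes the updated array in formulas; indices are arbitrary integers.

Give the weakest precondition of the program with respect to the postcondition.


Working backward. After the program, the postcondition 3*d - val - 4 == arr[0] - 9 must hold; in canonical form it is 3*d == arr[0] + val - 5.
Before arr[m] := d + 4: 3*d == store(arr, m, d + 4)[0] + val - 5
Before p := val - 3*d + 5: 3*d == store(arr, m, d + 4)[0] + val - 5
Before skip: 3*d == store(arr, m, d + 4)[0] + val - 5
Answer: WP = 3*d == store(arr, m, d + 4)[0] + val - 5


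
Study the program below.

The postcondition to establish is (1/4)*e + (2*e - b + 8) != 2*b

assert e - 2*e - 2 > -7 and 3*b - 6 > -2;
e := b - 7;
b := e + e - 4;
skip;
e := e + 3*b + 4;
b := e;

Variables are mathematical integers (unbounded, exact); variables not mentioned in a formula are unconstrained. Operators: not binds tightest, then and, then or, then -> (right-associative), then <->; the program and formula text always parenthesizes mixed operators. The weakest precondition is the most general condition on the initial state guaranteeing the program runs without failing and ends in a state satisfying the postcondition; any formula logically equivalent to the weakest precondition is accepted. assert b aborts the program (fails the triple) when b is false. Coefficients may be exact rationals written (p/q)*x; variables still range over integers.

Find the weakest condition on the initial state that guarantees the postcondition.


Working backward. After the program, the postcondition (1/4)*e + (2*e - b + 8) != 2*b must hold; in canonical form it is (9/4)*e != 3*b - 8.
Before b := e: (3/4)*e != 8
Before e := e + 3*b + 4: (9/4)*b + (3/4)*e != 5
Before skip: (9/4)*b + (3/4)*e != 5
Before b := e + e - 4: (21/4)*e != 14
Before e := b - 7: (21/4)*b != 203/4
Before assert e - 2*e - 2 > -7 and 3*b - 6 > -2: e < 5 and 3*b > 4 and (21/4)*b != 203/4
Answer: WP = e < 5 and 3*b > 4 and (21/4)*b != 203/4


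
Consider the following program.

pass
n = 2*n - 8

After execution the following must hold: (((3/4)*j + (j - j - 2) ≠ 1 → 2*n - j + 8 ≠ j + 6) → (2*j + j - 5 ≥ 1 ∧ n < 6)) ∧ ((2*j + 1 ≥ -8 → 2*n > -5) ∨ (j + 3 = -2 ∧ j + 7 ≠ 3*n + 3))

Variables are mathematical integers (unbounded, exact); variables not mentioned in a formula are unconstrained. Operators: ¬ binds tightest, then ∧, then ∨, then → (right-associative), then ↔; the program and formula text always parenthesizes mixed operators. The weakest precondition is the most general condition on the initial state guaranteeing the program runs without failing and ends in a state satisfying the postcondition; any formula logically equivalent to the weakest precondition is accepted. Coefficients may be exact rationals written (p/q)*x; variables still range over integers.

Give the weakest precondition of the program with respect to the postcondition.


Working backward. After the program, the postcondition (((3/4)*j + (j - j - 2) ≠ 1 → 2*n - j + 8 ≠ j + 6) → (2*j + j - 5 ≥ 1 ∧ n < 6)) ∧ ((2*j + 1 ≥ -8 → 2*n > -5) ∨ (j + 3 = -2 ∧ j + 7 ≠ 3*n + 3)) must hold; in canonical form it is (((3/4)*j ≠ 3 → 2*n ≠ 2*j - 2) → (3*j ≥ 6 ∧ n < 6)) ∧ ((2*j ≥ -9 → 2*n > -5) ∨ (j = -5 ∧ j ≠ 3*n - 4)).
Before n := 2*n - 8: (((3/4)*j ≠ 3 → 4*n ≠ 2*j + 14) → (3*j ≥ 6 ∧ 2*n < 14)) ∧ ((2*j ≥ -9 → 4*n > 11) ∨ (j = -5 ∧ j ≠ 6*n - 28))
Before skip: (((3/4)*j ≠ 3 → 4*n ≠ 2*j + 14) → (3*j ≥ 6 ∧ 2*n < 14)) ∧ ((2*j ≥ -9 → 4*n > 11) ∨ (j = -5 ∧ j ≠ 6*n - 28))
Answer: WP = (((3/4)*j ≠ 3 → 4*n ≠ 2*j + 14) → (3*j ≥ 6 ∧ 2*n < 14)) ∧ ((2*j ≥ -9 → 4*n > 11) ∨ (j = -5 ∧ j ≠ 6*n - 28))


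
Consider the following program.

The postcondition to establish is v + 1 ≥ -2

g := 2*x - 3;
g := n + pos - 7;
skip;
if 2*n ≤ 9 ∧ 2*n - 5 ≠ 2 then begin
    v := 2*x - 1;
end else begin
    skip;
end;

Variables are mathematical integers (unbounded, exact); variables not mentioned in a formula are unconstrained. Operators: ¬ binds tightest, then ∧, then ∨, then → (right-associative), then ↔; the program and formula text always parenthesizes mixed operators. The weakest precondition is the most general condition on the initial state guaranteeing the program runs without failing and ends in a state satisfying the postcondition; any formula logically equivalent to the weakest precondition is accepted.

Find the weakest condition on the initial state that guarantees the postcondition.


Working backward. After the program, the postcondition v + 1 ≥ -2 must hold; in canonical form it is v ≥ -3.
Then branch requires 2*x ≥ -2; else branch requires v ≥ -3.
Before the if: ((2*n ≤ 9 ∧ 2*n ≠ 7) → 2*x ≥ -2) ∧ ((¬(2*n ≤ 9 ∧ 2*n ≠ 7)) → v ≥ -3)
Before skip: ((2*n ≤ 9 ∧ 2*n ≠ 7) → 2*x ≥ -2) ∧ ((¬(2*n ≤ 9 ∧ 2*n ≠ 7)) → v ≥ -3)
Before g := n + pos - 7: ((2*n ≤ 9 ∧ 2*n ≠ 7) → 2*x ≥ -2) ∧ ((¬(2*n ≤ 9 ∧ 2*n ≠ 7)) → v ≥ -3)
Before g := 2*x - 3: ((2*n ≤ 9 ∧ 2*n ≠ 7) → 2*x ≥ -2) ∧ ((¬(2*n ≤ 9 ∧ 2*n ≠ 7)) → v ≥ -3)
Answer: WP = ((2*n ≤ 9 ∧ 2*n ≠ 7) → 2*x ≥ -2) ∧ ((¬(2*n ≤ 9 ∧ 2*n ≠ 7)) → v ≥ -3)


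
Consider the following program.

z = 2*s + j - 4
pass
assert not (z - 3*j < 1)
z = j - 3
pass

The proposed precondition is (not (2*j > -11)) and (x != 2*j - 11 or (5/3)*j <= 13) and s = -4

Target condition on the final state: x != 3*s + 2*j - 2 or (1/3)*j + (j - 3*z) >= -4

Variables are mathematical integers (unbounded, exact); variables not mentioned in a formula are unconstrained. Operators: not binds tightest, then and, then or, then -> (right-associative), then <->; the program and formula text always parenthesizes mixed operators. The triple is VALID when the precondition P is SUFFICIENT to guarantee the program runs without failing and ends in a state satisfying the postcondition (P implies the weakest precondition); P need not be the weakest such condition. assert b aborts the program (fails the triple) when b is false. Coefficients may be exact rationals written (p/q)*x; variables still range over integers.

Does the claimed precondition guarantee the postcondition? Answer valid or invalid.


Working backward. After the program, the postcondition x != 3*s + 2*j - 2 or (1/3)*j + (j - 3*z) >= -4 must hold; in canonical form it is x != 2*j + 3*s - 2 or (4/3)*j >= 3*z - 4.
Before skip: x != 2*j + 3*s - 2 or (4/3)*j >= 3*z - 4
Before z := j - 3: x != 2*j + 3*s - 2 or (5/3)*j <= 13
Before assert not (z - 3*j < 1): (not (z < 3*j + 1)) and (x != 2*j + 3*s - 2 or (5/3)*j <= 13)
Before skip: (not (z < 3*j + 1)) and (x != 2*j + 3*s - 2 or (5/3)*j <= 13)
Before z := 2*s + j - 4: (not (2*s < 2*j + 5)) and (x != 2*j + 3*s - 2 or (5/3)*j <= 13)
The weakest precondition is (not (2*s < 2*j + 5)) and (x != 2*j + 3*s - 2 or (5/3)*j <= 13).
Check whether (not (2*j > -11)) and (x != 2*j - 11 or (5/3)*j <= 13) and s = -4 implies it.
Countermodel: at the initial state j = -6, s = -4, x = 0, the precondition holds but the weakest precondition fails.
Answer: invalid


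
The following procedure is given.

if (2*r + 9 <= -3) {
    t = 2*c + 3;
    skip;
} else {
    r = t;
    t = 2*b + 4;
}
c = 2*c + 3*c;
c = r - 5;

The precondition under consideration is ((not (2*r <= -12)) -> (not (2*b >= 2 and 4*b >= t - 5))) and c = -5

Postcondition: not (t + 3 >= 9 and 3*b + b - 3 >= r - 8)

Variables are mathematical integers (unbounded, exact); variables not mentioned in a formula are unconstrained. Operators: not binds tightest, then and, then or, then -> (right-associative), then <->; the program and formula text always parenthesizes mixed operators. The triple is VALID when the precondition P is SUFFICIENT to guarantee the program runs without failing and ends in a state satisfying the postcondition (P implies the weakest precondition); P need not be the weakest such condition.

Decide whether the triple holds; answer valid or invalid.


Working backward. After the program, the postcondition not (t + 3 >= 9 and 3*b + b - 3 >= r - 8) must hold; in canonical form it is not (t >= 6 and 4*b >= r - 5).
Before c := r - 5: not (t >= 6 and 4*b >= r - 5)
Before c := 2*c + 3*c: not (t >= 6 and 4*b >= r - 5)
Then branch requires not (2*c >= 3 and 4*b >= r - 5); else branch requires not (2*b >= 2 and 4*b >= t - 5).
Before the if: (2*r <= -12 -> (not (2*c >= 3 and 4*b >= r - 5))) and ((not (2*r <= -12)) -> (not (2*b >= 2 and 4*b >= t - 5)))
The weakest precondition is (2*r <= -12 -> (not (2*c >= 3 and 4*b >= r - 5))) and ((not (2*r <= -12)) -> (not (2*b >= 2 and 4*b >= t - 5))).
Check whether ((not (2*r <= -12)) -> (not (2*b >= 2 and 4*b >= t - 5))) and c = -5 implies it.
Every state satisfying the precondition satisfies the weakest precondition: the implication holds.
Answer: valid


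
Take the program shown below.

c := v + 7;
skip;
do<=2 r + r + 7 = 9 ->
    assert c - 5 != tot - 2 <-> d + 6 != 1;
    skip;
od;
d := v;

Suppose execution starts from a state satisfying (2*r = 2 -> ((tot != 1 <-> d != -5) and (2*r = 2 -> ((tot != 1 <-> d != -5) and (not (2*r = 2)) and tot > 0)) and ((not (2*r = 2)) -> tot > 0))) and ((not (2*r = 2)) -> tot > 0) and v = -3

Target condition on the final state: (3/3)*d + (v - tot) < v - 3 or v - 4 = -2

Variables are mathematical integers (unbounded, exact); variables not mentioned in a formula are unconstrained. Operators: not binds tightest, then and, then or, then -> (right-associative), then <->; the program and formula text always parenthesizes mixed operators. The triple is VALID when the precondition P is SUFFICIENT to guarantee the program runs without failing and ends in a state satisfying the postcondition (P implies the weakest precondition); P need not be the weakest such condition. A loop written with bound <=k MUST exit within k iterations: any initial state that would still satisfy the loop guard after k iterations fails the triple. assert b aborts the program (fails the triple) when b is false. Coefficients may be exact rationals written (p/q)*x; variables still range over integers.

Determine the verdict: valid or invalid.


Working backward. After the program, the postcondition (3/3)*d + (v - tot) < v - 3 or v - 4 = -2 must hold; in canonical form it is d < tot - 3 or v = 2.
Before d := v: v < tot - 3 or v = 2
Before the loop (bound <=2), unroll the exhaustion recursion (WP_0 = exit-now case; WP_j = one more guarded iteration, up to j = 2):
  WP_0: (not (2*r = 2)) and (v < tot - 3 or v = 2)
  WP_1: (2*r = 2 -> ((c != tot + 3 <-> d != -5) and (not (2*r = 2)) and (v < tot - 3 or v = 2))) and ((not (2*r = 2)) -> (v < tot - 3 or v = 2))
  WP_2: (2*r = 2 -> ((c != tot + 3 <-> d != -5) and (2*r = 2 -> ((c != tot + 3 <-> d != -5) and (not (2*r = 2)) and (v < tot - 3 or v = 2))) and ((not (2*r = 2)) -> (v < tot - 3 or v = 2)))) and ((not (2*r = 2)) -> (v < tot - 3 or v = 2))
So before the loop: (2*r = 2 -> ((c != tot + 3 <-> d != -5) and (2*r = 2 -> ((c != tot + 3 <-> d != -5) and (not (2*r = 2)) and (v < tot - 3 or v = 2))) and ((not (2*r = 2)) -> (v < tot - 3 or v = 2)))) and ((not (2*r = 2)) -> (v < tot - 3 or v = 2))
Before skip: (2*r = 2 -> ((c != tot + 3 <-> d != -5) and (2*r = 2 -> ((c != tot + 3 <-> d != -5) and (not (2*r = 2)) and (v < tot - 3 or v = 2))) and ((not (2*r = 2)) -> (v < tot - 3 or v = 2)))) and ((not (2*r = 2)) -> (v < tot - 3 or v = 2))
Before c := v + 7: (2*r = 2 -> ((v != tot - 4 <-> d != -5) and (2*r = 2 -> ((v != tot - 4 <-> d != -5) and (not (2*r = 2)) and (v < tot - 3 or v = 2))) and ((not (2*r = 2)) -> (v < tot - 3 or v = 2)))) and ((not (2*r = 2)) -> (v < tot - 3 or v = 2))
The weakest precondition is (2*r = 2 -> ((v != tot - 4 <-> d != -5) and (2*r = 2 -> ((v != tot - 4 <-> d != -5) and (not (2*r = 2)) and (v < tot - 3 or v = 2))) and ((not (2*r = 2)) -> (v < tot - 3 or v = 2)))) and ((not (2*r = 2)) -> (v < tot - 3 or v = 2)).
Check whether (2*r = 2 -> ((tot != 1 <-> d != -5) and (2*r = 2 -> ((tot != 1 <-> d != -5) and (not (2*r = 2)) and tot > 0)) and ((not (2*r = 2)) -> tot > 0))) and ((not (2*r = 2)) -> tot > 0) and v = -3 implies it.
Every state satisfying the precondition satisfies the weakest precondition: the implication holds.
Answer: valid


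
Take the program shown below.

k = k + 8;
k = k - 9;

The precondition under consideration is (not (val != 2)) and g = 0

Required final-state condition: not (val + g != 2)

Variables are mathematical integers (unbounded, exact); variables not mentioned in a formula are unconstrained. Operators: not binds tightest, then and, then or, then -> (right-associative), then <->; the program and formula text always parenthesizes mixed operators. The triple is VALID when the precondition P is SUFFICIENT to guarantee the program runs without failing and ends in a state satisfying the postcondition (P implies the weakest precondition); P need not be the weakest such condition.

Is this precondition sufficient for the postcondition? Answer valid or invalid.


Working backward. After the program, the postcondition not (val + g != 2) must hold; in canonical form it is not (g + val != 2).
Before k := k - 9: not (g + val != 2)
Before k := k + 8: not (g + val != 2)
The weakest precondition is not (g + val != 2).
Check whether (not (val != 2)) and g = 0 implies it.
Every state satisfying the precondition satisfies the weakest precondition: the implication holds.
Answer: valid


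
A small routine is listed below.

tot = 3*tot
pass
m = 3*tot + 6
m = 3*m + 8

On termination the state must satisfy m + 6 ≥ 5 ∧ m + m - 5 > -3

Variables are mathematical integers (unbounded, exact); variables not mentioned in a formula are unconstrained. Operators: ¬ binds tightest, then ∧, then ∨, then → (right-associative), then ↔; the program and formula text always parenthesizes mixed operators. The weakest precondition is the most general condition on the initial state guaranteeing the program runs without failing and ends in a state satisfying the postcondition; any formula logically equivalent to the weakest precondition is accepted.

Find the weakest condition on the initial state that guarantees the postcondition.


Working backward. After the program, the postcondition m + 6 ≥ 5 ∧ m + m - 5 > -3 must hold; in canonical form it is m ≥ -1 ∧ 2*m > 2.
Before m := 3*m + 8: 3*m ≥ -9 ∧ 6*m > -14
Before m := 3*tot + 6: 9*tot ≥ -27 ∧ 18*tot > -50
Before skip: 9*tot ≥ -27 ∧ 18*tot > -50
Before tot := 3*tot: 27*tot ≥ -27 ∧ 54*tot > -50
Answer: WP = 27*tot ≥ -27 ∧ 54*tot > -50


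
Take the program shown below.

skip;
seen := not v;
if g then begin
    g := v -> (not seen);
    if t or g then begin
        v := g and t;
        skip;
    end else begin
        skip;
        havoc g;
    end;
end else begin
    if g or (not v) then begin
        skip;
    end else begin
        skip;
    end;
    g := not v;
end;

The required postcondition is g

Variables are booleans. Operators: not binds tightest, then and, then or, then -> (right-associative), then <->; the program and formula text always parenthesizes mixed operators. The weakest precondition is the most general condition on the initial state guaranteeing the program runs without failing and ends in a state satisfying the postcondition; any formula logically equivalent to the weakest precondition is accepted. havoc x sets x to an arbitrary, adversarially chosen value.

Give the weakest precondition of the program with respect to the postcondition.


Working backward. After the program, g must hold.
Then branch requires ((t or (v -> (not seen))) -> (v -> (not seen))) and (t or (v -> (not seen))); else branch requires ((g or (not v)) -> (not v)) and ((not (g or (not v))) -> (not v)).
Before the if: (g -> (((t or (v -> (not seen))) -> (v -> (not seen))) and (t or (v -> (not seen))))) and ((not g) -> (((g or (not v)) -> (not v)) and ((not (g or (not v))) -> (not v))))
Before seen := not v: (not g) -> (((g or (not v)) -> (not v)) and ((not (g or (not v))) -> (not v)))
Before skip: (not g) -> (((g or (not v)) -> (not v)) and ((not (g or (not v))) -> (not v)))
Answer: WP = (not g) -> (((g or (not v)) -> (not v)) and ((not (g or (not v))) -> (not v)))


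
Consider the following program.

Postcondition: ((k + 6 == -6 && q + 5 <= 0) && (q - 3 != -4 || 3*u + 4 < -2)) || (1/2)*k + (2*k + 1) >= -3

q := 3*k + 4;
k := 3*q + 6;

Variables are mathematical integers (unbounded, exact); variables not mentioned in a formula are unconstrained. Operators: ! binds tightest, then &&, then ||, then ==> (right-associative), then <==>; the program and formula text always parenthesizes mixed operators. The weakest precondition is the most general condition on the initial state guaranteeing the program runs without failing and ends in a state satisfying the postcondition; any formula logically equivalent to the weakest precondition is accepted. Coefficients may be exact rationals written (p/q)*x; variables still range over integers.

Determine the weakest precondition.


Working backward. After the program, the postcondition ((k + 6 == -6 && q + 5 <= 0) && (q - 3 != -4 || 3*u + 4 < -2)) || (1/2)*k + (2*k + 1) >= -3 must hold; in canonical form it is (k == -12 && q <= -5 && (q != -1 || 3*u < -6)) || (5/2)*k >= -4.
Before k := 3*q + 6: (3*q == -18 && q <= -5 && (q != -1 || 3*u < -6)) || (15/2)*q >= -19
Before q := 3*k + 4: (9*k == -30 && 3*k <= -9 && (3*k != -5 || 3*u < -6)) || (45/2)*k >= -49
Answer: WP = (9*k == -30 && 3*k <= -9 && (3*k != -5 || 3*u < -6)) || (45/2)*k >= -49


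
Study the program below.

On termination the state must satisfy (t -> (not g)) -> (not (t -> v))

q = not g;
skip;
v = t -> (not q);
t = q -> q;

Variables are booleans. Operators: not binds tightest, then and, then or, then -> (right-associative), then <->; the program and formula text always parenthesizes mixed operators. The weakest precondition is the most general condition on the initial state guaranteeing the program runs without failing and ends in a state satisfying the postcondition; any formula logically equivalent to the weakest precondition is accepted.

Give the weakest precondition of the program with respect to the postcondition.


Working backward. After the program, (t -> (not g)) -> (not (t -> v)) must hold.
Before t := q -> q: (not g) -> (not v)
Before v := t -> (not q): (not g) -> (not (t -> (not q)))
Before skip: (not g) -> (not (t -> (not q)))
Before q := not g: (not g) -> (not (t -> g))
Answer: WP = (not g) -> (not (t -> g))


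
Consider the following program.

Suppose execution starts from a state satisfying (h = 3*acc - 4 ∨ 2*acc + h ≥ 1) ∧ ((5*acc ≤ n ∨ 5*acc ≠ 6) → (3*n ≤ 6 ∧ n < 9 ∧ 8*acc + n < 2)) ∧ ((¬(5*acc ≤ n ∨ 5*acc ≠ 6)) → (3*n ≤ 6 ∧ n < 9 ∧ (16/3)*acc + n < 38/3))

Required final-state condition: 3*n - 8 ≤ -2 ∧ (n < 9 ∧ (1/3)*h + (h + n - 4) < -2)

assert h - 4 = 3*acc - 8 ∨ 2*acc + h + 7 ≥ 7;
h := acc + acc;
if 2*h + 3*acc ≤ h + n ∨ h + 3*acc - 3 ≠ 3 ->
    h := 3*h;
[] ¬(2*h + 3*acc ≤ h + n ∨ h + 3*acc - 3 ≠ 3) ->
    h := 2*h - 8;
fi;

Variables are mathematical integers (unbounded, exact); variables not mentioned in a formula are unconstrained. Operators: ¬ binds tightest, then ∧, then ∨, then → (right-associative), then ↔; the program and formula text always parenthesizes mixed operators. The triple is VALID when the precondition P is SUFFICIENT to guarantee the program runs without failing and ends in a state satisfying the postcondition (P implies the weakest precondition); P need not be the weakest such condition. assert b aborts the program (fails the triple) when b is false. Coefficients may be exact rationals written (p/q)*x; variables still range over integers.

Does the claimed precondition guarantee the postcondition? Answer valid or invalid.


Working backward. After the program, the postcondition 3*n - 8 ≤ -2 ∧ (n < 9 ∧ (1/3)*h + (h + n - 4) < -2) must hold; in canonical form it is 3*n ≤ 6 ∧ n < 9 ∧ (4/3)*h + n < 2.
Then branch requires 3*n ≤ 6 ∧ n < 9 ∧ 4*h + n < 2; else branch requires 3*n ≤ 6 ∧ n < 9 ∧ (8/3)*h + n < 38/3.
Before the if: ((3*acc + h ≤ n ∨ 3*acc + h ≠ 6) → (3*n ≤ 6 ∧ n < 9 ∧ 4*h + n < 2)) ∧ ((¬(3*acc + h ≤ n ∨ 3*acc + h ≠ 6)) → (3*n ≤ 6 ∧ n < 9 ∧ (8/3)*h + n < 38/3))
Before h := acc + acc: ((5*acc ≤ n ∨ 5*acc ≠ 6) → (3*n ≤ 6 ∧ n < 9 ∧ 8*acc + n < 2)) ∧ ((¬(5*acc ≤ n ∨ 5*acc ≠ 6)) → (3*n ≤ 6 ∧ n < 9 ∧ (16/3)*acc + n < 38/3))
Before assert h - 4 = 3*acc - 8 ∨ 2*acc + h + 7 ≥ 7: (h = 3*acc - 4 ∨ 2*acc + h ≥ 0) ∧ ((5*acc ≤ n ∨ 5*acc ≠ 6) → (3*n ≤ 6 ∧ n < 9 ∧ 8*acc + n < 2)) ∧ ((¬(5*acc ≤ n ∨ 5*acc ≠ 6)) → (3*n ≤ 6 ∧ n < 9 ∧ (16/3)*acc + n < 38/3))
The weakest precondition is (h = 3*acc - 4 ∨ 2*acc + h ≥ 0) ∧ ((5*acc ≤ n ∨ 5*acc ≠ 6) → (3*n ≤ 6 ∧ n < 9 ∧ 8*acc + n < 2)) ∧ ((¬(5*acc ≤ n ∨ 5*acc ≠ 6)) → (3*n ≤ 6 ∧ n < 9 ∧ (16/3)*acc + n < 38/3)).
Check whether (h = 3*acc - 4 ∨ 2*acc + h ≥ 1) ∧ ((5*acc ≤ n ∨ 5*acc ≠ 6) → (3*n ≤ 6 ∧ n < 9 ∧ 8*acc + n < 2)) ∧ ((¬(5*acc ≤ n ∨ 5*acc ≠ 6)) → (3*n ≤ 6 ∧ n < 9 ∧ (16/3)*acc + n < 38/3)) implies it.
Every state satisfying the precondition satisfies the weakest precondition: the implication holds.
Answer: valid
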